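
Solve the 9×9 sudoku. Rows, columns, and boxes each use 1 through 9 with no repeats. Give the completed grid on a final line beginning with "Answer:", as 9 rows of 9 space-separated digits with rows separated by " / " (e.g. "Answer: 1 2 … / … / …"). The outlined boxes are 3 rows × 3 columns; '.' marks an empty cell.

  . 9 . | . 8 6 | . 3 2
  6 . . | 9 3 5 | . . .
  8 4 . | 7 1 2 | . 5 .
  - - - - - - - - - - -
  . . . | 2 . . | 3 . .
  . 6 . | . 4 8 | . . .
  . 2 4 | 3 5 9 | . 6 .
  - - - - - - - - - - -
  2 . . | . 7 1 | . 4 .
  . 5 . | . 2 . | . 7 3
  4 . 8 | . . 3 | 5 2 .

Step 1. [r4c9∈{1,4,5,7,8,9}] across row 4, 4 lands solely at r4c9. So r4c9=4.
Step 2. [r5c1∈{1,3,5,7,9}] 3 has one home in col 1: r5c1, so r5c1=3.
Step 3. [r9c4∈{6}] r9c4's peers cover all but 6. So r9c4=6.
Step 4. [r5c9∈{1,5,7,9}] across col 9, 5 lands solely at r5c9, so r5c9=5.
Step 5. [r2c7∈{1,4,7,8}] 4 has one home in row 2: r2c7 ⇒ r2c7=4.
Step 6. [r4c6∈{7}] r4c6's peers cover all but 7 ⇒ r4c6=7.
Step 7. [r5c4∈{1}] r5c4's peers cover all but 1 ⇒ r5c4=1.
Step 8. [r5c8∈{9}] r5c8's peers cover all but 9, so r5c8=9.
Step 9. [r5c3∈{7}] nothing but 7 survives at r5c3 ⇒ r5c3=7.
Step 10. [r6c1∈{1}] only 1 remains possible at r6c1. So r6c1=1.
Step 11. [r8c1∈{9}] r8c1 has the single candidate 9. So r8c1=9.
Step 12. [r1c1∈{5,7}] 7 has one home in col 1: r1c1. So r1c1=7.
Step 13. [r2c2∈{1}] only 1 remains possible at r2c2, so r2c2=1.
Step 14. [r2c8∈{8}] r2c8 has the single candidate 8, so r2c8=8.
Step 15. [r6c7∈{7,8}] col 7 places 7 nowhere but r6c7 ⇒ r6c7=7.
Step 16. [r9c9∈{1,9}] in row 9, 1 fits only at r9c9 ⇒ r9c9=1.
Step 17. [r7c2∈{3}] nothing but 3 survives at r7c2, so r7c2=3.
Step 18. [r7c3∈{6}] only 6 remains possible at r7c3, so r7c3=6.
Step 19. [r3c9∈{6,9}] col 9 places 6 nowhere but r3c9 ⇒ r3c9=6.
Step 20. [r7c9∈{8,9}] 9 has one home in col 9: r7c9, so r7c9=9.
Step 21. [r7c7∈{8}] r7c7's peers cover all but 8 ⇒ r7c7=8.
Step 22. [r1c3∈{5}] nothing but 5 survives at r1c3. So r1c3=5.
Step 23. [r8c4∈{4,8}] in row 8, 8 fits only at r8c4 ⇒ r8c4=8.
Step 24. [r9c5∈{9}] only 9 remains possible at r9c5. So r9c5=9.
Step 25. [r3c3∈{3}] r3c3's peers cover all but 3. So r3c3=3.
Step 26. [r4c5∈{6}] r4c5's peers cover all but 6, so r4c5=6.
Step 27. [r8c6∈{4}] only 4 remains possible at r8c6. So r8c6=4.
Step 28. [r6c9∈{8}] r6c9 is down to just 8, so r6c9=8.
Step 29. [r4c1∈{5}] r4c1 is down to just 5, so r4c1=5.
Step 30. [r8c7∈{6}] r8c7 has the single candidate 6, so r8c7=6.
Step 31. [r1c4∈{4}] nothing but 4 survives at r1c4. So r1c4=4.
Step 32. [r2c9∈{7}] r2c9's peers cover all but 7 ⇒ r2c9=7.
Step 33. [r4c8∈{1}] r4c8's peers cover all but 1. So r4c8=1.
Step 34. [r3c7∈{9}] nothing but 9 survives at r3c7 ⇒ r3c7=9.
Step 35. [r1c7∈{1}] r1c7 has the single candidate 1, so r1c7=1.
Step 36. [r7c4∈{5}] r7c4 has the single candidate 5, so r7c4=5.
Step 37. [r4c3∈{9}] r4c3 has the single candidate 9 ⇒ r4c3=9.
Step 38. [r2c3∈{2}] r2c3 has the single candidate 2. So r2c3=2.
Step 39. [r9c2∈{7}] only 7 remains possible at r9c2 ⇒ r9c2=7.
Step 40. [r4c2∈{8}] r4c2's peers cover all but 8, so r4c2=8.
Step 41. [r5c7∈{2}] r5c7 has the single candidate 2 ⇒ r5c7=2.
Step 42. [r8c3∈{1}] r8c3 has the single candidate 1 ⇒ r8c3=1.

Answer: 7 9 5 4 8 6 1 3 2 / 6 1 2 9 3 5 4 8 7 / 8 4 3 7 1 2 9 5 6 / 5 8 9 2 6 7 3 1 4 / 3 6 7 1 4 8 2 9 5 / 1 2 4 3 5 9 7 6 8 / 2 3 6 5 7 1 8 4 9 / 9 5 1 8 2 4 6 7 3 / 4 7 8 6 9 3 5 2 1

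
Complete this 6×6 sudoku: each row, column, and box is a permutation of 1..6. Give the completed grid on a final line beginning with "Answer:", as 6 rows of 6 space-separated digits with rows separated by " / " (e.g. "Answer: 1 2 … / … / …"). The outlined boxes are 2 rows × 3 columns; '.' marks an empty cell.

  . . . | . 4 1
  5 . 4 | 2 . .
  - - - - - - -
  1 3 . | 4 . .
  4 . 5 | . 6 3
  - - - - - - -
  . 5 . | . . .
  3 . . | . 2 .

Step 1. [r2c6∈{6}] only 6 remains possible at r2c6 ⇒ r2c6=6.
Step 2. [r5c5∈{1,3}] in col 5, 1 fits only at r5c5 ⇒ r5c5=1.
Step 3. [r3c3∈{2,6}] in row 3, 6 fits only at r3c3 ⇒ r3c3=6.
Step 4. [r6c2∈{1,4,6}] 4 has one home in col 2: r6c2 ⇒ r6c2=4.
Step 5. [r5c1∈{2,6}] box 5 places 6 nowhere but r5c1, so r5c1=6.
Step 6. [r6c6∈{5}] only 5 remains possible at r6c6 ⇒ r6c6=5.
Step 7. [r1c1∈{2}] r1c1 is down to just 2 ⇒ r1c1=2.
Step 8. [r5c4∈{3}] r5c4's peers cover all but 3 ⇒ r5c4=3.
Step 9. [r5c3∈{2}] r5c3 has the single candidate 2 ⇒ r5c3=2.
Step 10. [r2c2∈{1}] r2c2's peers cover all but 1 ⇒ r2c2=1.
Step 11. [r6c3∈{1}] r6c3 has the single candidate 1. So r6c3=1.
Step 12. [r4c4∈{1}] only 1 remains possible at r4c4 ⇒ r4c4=1.
Step 13. [r4c2∈{2}] r4c2 is down to just 2 ⇒ r4c2=2.
Step 14. [r6c4∈{6}] only 6 remains possible at r6c4. So r6c4=6.
Step 15. [r1c2∈{6}] r1c2's peers cover all but 6 ⇒ r1c2=6.
Step 16. [r3c6∈{2}] r3c6 has the single candidate 2 ⇒ r3c6=2.
Step 17. [r1c3∈{3}] r1c3's peers cover all but 3. So r1c3=3.
Step 18. [r3c5∈{5}] nothing but 5 survives at r3c5, so r3c5=5.
Step 19. [r2c5∈{3}] only 3 remains possible at r2c5 ⇒ r2c5=3.
Step 20. [r1c4∈{5}] nothing but 5 survives at r1c4 ⇒ r1c4=5.
Step 21. [r5c6∈{4}] r5c6's peers cover all but 4, so r5c6=4.

Answer: 2 6 3 5 4 1 / 5 1 4 2 3 6 / 1 3 6 4 5 2 / 4 2 5 1 6 3 / 6 5 2 3 1 4 / 3 4 1 6 2 5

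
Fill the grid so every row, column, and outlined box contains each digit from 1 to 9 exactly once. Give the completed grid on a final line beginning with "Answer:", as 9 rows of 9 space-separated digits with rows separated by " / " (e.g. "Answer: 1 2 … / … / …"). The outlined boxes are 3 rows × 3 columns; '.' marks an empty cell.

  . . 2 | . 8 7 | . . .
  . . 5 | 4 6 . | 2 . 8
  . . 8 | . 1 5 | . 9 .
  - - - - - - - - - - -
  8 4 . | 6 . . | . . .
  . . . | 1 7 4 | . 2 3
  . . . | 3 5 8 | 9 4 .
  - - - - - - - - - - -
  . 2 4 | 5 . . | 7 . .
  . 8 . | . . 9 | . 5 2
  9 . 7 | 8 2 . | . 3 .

Step 1. [r2c2∈{1,3,7,9}] row 2 places 9 nowhere but r2c2. So r2c2=9.
Step 2. [r9c2∈{1,5,6}] 5 has one home in row 9: r9c2, so r9c2=5.
Step 3. [r5c2∈{6}] nothing but 6 survives at r5c2, so r5c2=6.
Step 4. [r6c9∈{1,6,7}] row 6 places 6 nowhere but r6c9, so r6c9=6.
Step 5. [r8c3∈{1,3,6}] r8c3 is the only open cell in col 3 admitting 6. So r8c3=6.
Step 6. [r6c3∈{1}] r6c3 has the single candidate 1, so r6c3=1.
Step 7. [r1c2∈{1,3}] r1c2 is the only open cell in col 2 admitting 1 ⇒ r1c2=1.
Step 8. [r3c2∈{3,7}] across col 2, 3 lands solely at r3c2. So r3c2=3.
Step 9. [r1c8∈{6}] r1c8's peers cover all but 6. So r1c8=6.
Step 10. [r3c7∈{4}] only 4 remains possible at r3c7. So r3c7=4.
Step 11. [r8c7∈{1}] only 1 remains possible at r8c7 ⇒ r8c7=1.
Step 12. [r4c9∈{1,5,7}] 1 has one home in col 9: r4c9 ⇒ r4c9=1.
Step 13. [r7c6∈{1,3,6}] 6 has one home in row 7: r7c6, so r7c6=6.
Step 14. [r2c1∈{7}] r2c1 has the single candidate 7, so r2c1=7.
Step 15. [r7c5∈{3}] r7c5 has the single candidate 3. So r7c5=3.
Step 16. [r4c7∈{5}] r4c7's peers cover all but 5 ⇒ r4c7=5.
Step 17. [r4c5∈{9}] r4c5 has the single candidate 9. So r4c5=9.
Step 18. [r9c9∈{4}] r9c9 is down to just 4, so r9c9=4.
Step 19. [r4c6∈{2}] r4c6 is down to just 2. So r4c6=2.
Step 20. [r2c8∈{1}] r2c8 has the single candidate 1. So r2c8=1.
Step 21. [r1c9∈{5}] r1c9 has the single candidate 5. So r1c9=5.
Step 22. [r7c9∈{9}] r7c9 has the single candidate 9. So r7c9=9.
Step 23. [r6c1∈{2}] r6c1's peers cover all but 2, so r6c1=2.
Step 24. [r2c6∈{3}] r2c6's peers cover all but 3 ⇒ r2c6=3.
Step 25. [r3c1∈{6}] nothing but 6 survives at r3c1. So r3c1=6.
Step 26. [r5c7∈{8}] r5c7 has the single candidate 8 ⇒ r5c7=8.
Step 27. [r9c6∈{1}] r9c6 is down to just 1, so r9c6=1.
Step 28. [r3c4∈{2}] only 2 remains possible at r3c4, so r3c4=2.
Step 29. [r3c9∈{7}] r3c9's peers cover all but 7. So r3c9=7.
Step 30. [r4c8∈{7}] r4c8 is down to just 7 ⇒ r4c8=7.
Step 31. [r1c4∈{9}] r1c4's peers cover all but 9 ⇒ r1c4=9.
Step 32. [r8c4∈{7}] r8c4 has the single candidate 7 ⇒ r8c4=7.
Step 33. [r6c2∈{7}] only 7 remains possible at r6c2 ⇒ r6c2=7.
Step 34. [r8c1∈{3}] r8c1 is down to just 3. So r8c1=3.
Step 35. [r5c1∈{5}] r5c1 has the single candidate 5 ⇒ r5c1=5.
Step 36. [r1c7∈{3}] r1c7 is down to just 3 ⇒ r1c7=3.
Step 37. [r7c8∈{8}] r7c8 has the single candidate 8, so r7c8=8.
Step 38. [r8c5∈{4}] only 4 remains possible at r8c5. So r8c5=4.
Step 39. [r4c3∈{3}] nothing but 3 survives at r4c3. So r4c3=3.
Step 40. [r1c1∈{4}] only 4 remains possible at r1c1. So r1c1=4.
Step 41. [r7c1∈{1}] only 1 remains possible at r7c1 ⇒ r7c1=1.
Step 42. [r9c7∈{6}] r9c7 has the single candidate 6, so r9c7=6.
Step 43. [r5c3∈{9}] nothing but 9 survives at r5c3. So r5c3=9.

Answer: 4 1 2 9 8 7 3 6 5 / 7 9 5 4 6 3 2 1 8 / 6 3 8 2 1 5 4 9 7 / 8 4 3 6 9 2 5 7 1 / 5 6 9 1 7 4 8 2 3 / 2 7 1 3 5 8 9 4 6 / 1 2 4 5 3 6 7 8 9 / 3 8 6 7 4 9 1 5 2 / 9 5 7 8 2 1 6 3 4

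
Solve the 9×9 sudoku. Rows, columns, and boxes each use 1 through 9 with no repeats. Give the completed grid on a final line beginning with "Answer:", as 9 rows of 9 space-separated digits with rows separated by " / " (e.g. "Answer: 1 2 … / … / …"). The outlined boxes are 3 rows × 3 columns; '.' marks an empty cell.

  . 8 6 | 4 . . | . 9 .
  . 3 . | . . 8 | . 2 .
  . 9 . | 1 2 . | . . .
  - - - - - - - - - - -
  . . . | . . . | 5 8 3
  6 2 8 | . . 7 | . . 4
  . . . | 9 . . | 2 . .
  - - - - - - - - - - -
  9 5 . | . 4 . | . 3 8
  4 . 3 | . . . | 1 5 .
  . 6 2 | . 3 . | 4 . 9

Step 1. [r8c2∈{7}] r8c2's peers cover all but 7, so r8c2=7.
Step 2. [r2c3∈{1,4,5,7}] across row 2, 4 lands solely at r2c3 ⇒ r2c3=4.
Step 3. [r6c1∈{1,3,5,7}] r6c1 is the only open cell in col 1 admitting 3, so r6c1=3.
Step 4. [r6c3∈{1,5,7}] r6c3 is the only open cell in box 4 admitting 5 ⇒ r6c3=5.
Step 5. [r3c3∈{7}] r3c3 is down to just 7 ⇒ r3c3=7.
Step 6. [r2c5∈{5,6,7,9}] 9 has one home in row 2: r2c5, so r2c5=9.
Step 7. [r1c5∈{5,7}] 7 has one home in col 5: r1c5 ⇒ r1c5=7.
Step 8. [r3c1∈{5}] nothing but 5 survives at r3c1, so r3c1=5.
Step 9. [r3c9∈{6}] only 6 remains possible at r3c9. So r3c9=6.
Step 10. [r2c1∈{1}] nothing but 1 survives at r2c1. So r2c1=1.
Step 11. [r2c4∈{5,6}] in row 2, 6 fits only at r2c4 ⇒ r2c4=6.
Step 12. [r6c8∈{1,6,7}] across col 8, 6 lands solely at r6c8 ⇒ r6c8=6.
Step 13. [r9c6∈{1,5}] row 9 places 1 nowhere but r9c6, so r9c6=1.
Step 14. [r4c4∈{2}] only 2 remains possible at r4c4, so r4c4=2.
Step 15. [r9c4∈{5,7,8}] r9c4 is the only open cell in row 9 admitting 5, so r9c4=5.
Step 16. [r1c9∈{1,5}] 1 has one home in row 1: r1c9, so r1c9=1.
Step 17. [r6c5∈{1,8}] 8 has one home in row 6: r6c5, so r6c5=8.
Step 18. [r6c2∈{1,4}] in row 6, 1 fits only at r6c2. So r6c2=1.
Step 19. [r8c5∈{6}] r8c5 is down to just 6 ⇒ r8c5=6.
Step 20. [r3c6∈{3}] r3c6's peers cover all but 3, so r3c6=3.
Step 21. [r2c7∈{7}] only 7 remains possible at r2c7 ⇒ r2c7=7.
Step 22. [r5c8∈{1}] r5c8's peers cover all but 1. So r5c8=1.
Step 23. [r6c6∈{4}] r6c6's peers cover all but 4. So r6c6=4.
Step 24. [r8c9∈{2}] r8c9's peers cover all but 2. So r8c9=2.
Step 25. [r4c6∈{6}] nothing but 6 survives at r4c6, so r4c6=6.
Step 26. [r3c7∈{8}] r3c7's peers cover all but 8, so r3c7=8.
Step 27. [r5c5∈{5}] r5c5 is down to just 5, so r5c5=5.
Step 28. [r3c8∈{4}] nothing but 4 survives at r3c8. So r3c8=4.
Step 29. [r4c5∈{1}] only 1 remains possible at r4c5, so r4c5=1.
Step 30. [r8c4∈{8}] nothing but 8 survives at r8c4 ⇒ r8c4=8.
Step 31. [r7c6∈{2}] nothing but 2 survives at r7c6. So r7c6=2.
Step 32. [r5c7∈{9}] only 9 remains possible at r5c7, so r5c7=9.
Step 33. [r9c8∈{7}] r9c8 is down to just 7. So r9c8=7.
Step 34. [r4c1∈{7}] r4c1's peers cover all but 7. So r4c1=7.
Step 35. [r5c4∈{3}] only 3 remains possible at r5c4, so r5c4=3.
Step 36. [r4c3∈{9}] r4c3 has the single candidate 9 ⇒ r4c3=9.
Step 37. [r2c9∈{5}] r2c9's peers cover all but 5. So r2c9=5.
Step 38. [r7c7∈{6}] r7c7 has the single candidate 6 ⇒ r7c7=6.
Step 39. [r4c2∈{4}] r4c2 has the single candidate 4. So r4c2=4.
Step 40. [r1c1∈{2}] r1c1 has the single candidate 2, so r1c1=2.
Step 41. [r7c3∈{1}] r7c3 is down to just 1. So r7c3=1.
Step 42. [r1c6∈{5}] r1c6 is down to just 5 ⇒ r1c6=5.
Step 43. [r8c6∈{9}] r8c6 is down to just 9 ⇒ r8c6=9.
Step 44. [r6c9∈{7}] only 7 remains possible at r6c9, so r6c9=7.
Step 45. [r7c4∈{7}] nothing but 7 survives at r7c4. So r7c4=7.
Step 46. [r9c1∈{8}] only 8 remains possible at r9c1. So r9c1=8.
Step 47. [r1c7∈{3}] nothing but 3 survives at r1c7 ⇒ r1c7=3.

Answer: 2 8 6 4 7 5 3 9 1 / 1 3 4 6 9 8 7 2 5 / 5 9 7 1 2 3 8 4 6 / 7 4 9 2 1 6 5 8 3 / 6 2 8 3 5 7 9 1 4 / 3 1 5 9 8 4 2 6 7 / 9 5 1 7 4 2 6 3 8 / 4 7 3 8 6 9 1 5 2 / 8 6 2 5 3 1 4 7 9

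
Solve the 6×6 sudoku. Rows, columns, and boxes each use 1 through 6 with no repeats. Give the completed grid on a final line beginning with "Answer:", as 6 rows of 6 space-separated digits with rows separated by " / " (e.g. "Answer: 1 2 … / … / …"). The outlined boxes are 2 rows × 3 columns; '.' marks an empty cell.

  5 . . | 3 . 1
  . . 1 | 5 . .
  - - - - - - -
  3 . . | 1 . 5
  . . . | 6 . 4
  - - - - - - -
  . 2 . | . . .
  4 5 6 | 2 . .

Step 1. [r2c1∈{2,6}] across col 1, 6 lands solely at r2c1 ⇒ r2c1=6.
Step 2. [r1c2∈{4}] r1c2's peers cover all but 4. So r1c2=4.
Step 3. [r4c1∈{1,2}] col 1 places 2 nowhere but r4c1. So r4c1=2.
Step 4. [r5c5∈{1,3,4,5,6}] across row 5, 5 lands solely at r5c5. So r5c5=5.
Step 5. [r6c6∈{3}] nothing but 3 survives at r6c6. So r6c6=3.
Step 6. [r2c6∈{2}] r2c6's peers cover all but 2 ⇒ r2c6=2.
Step 7. [r1c5∈{6}] nothing but 6 survives at r1c5, so r1c5=6.
Step 8. [r5c3∈{3}] r5c3 has the single candidate 3. So r5c3=3.
Step 9. [r4c5∈{3}] r4c5 is down to just 3 ⇒ r4c5=3.
Step 10. [r3c2∈{6}] nothing but 6 survives at r3c2. So r3c2=6.
Step 11. [r3c5∈{2}] only 2 remains possible at r3c5. So r3c5=2.
Step 12. [r4c2∈{1}] only 1 remains possible at r4c2, so r4c2=1.
Step 13. [r1c3∈{2}] r1c3's peers cover all but 2 ⇒ r1c3=2.
Step 14. [r6c5∈{1}] only 1 remains possible at r6c5. So r6c5=1.
Step 15. [r5c6∈{6}] nothing but 6 survives at r5c6. So r5c6=6.
Step 16. [r5c1∈{1}] r5c1's peers cover all but 1, so r5c1=1.
Step 17. [r2c5∈{4}] r2c5 has the single candidate 4, so r2c5=4.
Step 18. [r3c3∈{4}] only 4 remains possible at r3c3 ⇒ r3c3=4.
Step 19. [r2c2∈{3}] r2c2 has the single candidate 3. So r2c2=3.
Step 20. [r5c4∈{4}] only 4 remains possible at r5c4, so r5c4=4.
Step 21. [r4c3∈{5}] only 5 remains possible at r4c3 ⇒ r4c3=5.

Answer: 5 4 2 3 6 1 / 6 3 1 5 4 2 / 3 6 4 1 2 5 / 2 1 5 6 3 4 / 1 2 3 4 5 6 / 4 5 6 2 1 3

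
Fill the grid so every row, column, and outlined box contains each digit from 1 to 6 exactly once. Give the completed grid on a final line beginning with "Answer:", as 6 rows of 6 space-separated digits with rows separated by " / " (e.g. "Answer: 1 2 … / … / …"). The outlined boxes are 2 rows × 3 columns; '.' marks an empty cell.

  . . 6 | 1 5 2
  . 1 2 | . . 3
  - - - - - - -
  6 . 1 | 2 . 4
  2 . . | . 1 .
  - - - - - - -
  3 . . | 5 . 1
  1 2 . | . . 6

Step 1. [r4c3∈{3,4,5}] r4c3 is the only open cell in col 3 admitting 3. So r4c3=3.
Step 2. [r4c2∈{4,5}] r4c2 is the only open cell in row 4 admitting 4, so r4c2=4.
Step 3. [r6c4∈{3,4}] 3 has one home in col 4: r6c4, so r6c4=3.
Step 4. [r6c5∈{4}] r6c5 is down to just 4 ⇒ r6c5=4.
Step 5. [r2c4∈{4,6}] col 4 places 4 nowhere but r2c4. So r2c4=4.
Step 6. [r2c1∈{5}] r2c1 is down to just 5 ⇒ r2c1=5.
Step 7. [r5c3∈{4}] only 4 remains possible at r5c3 ⇒ r5c3=4.
Step 8. [r1c1∈{4}] nothing but 4 survives at r1c1, so r1c1=4.
Step 9. [r5c2∈{6}] r5c2's peers cover all but 6, so r5c2=6.
Step 10. [r3c2∈{5}] r3c2's peers cover all but 5. So r3c2=5.
Step 11. [r4c6∈{5}] nothing but 5 survives at r4c6 ⇒ r4c6=5.
Step 12. [r4c4∈{6}] r4c4 has the single candidate 6. So r4c4=6.
Step 13. [r6c3∈{5}] nothing but 5 survives at r6c3. So r6c3=5.
Step 14. [r2c5∈{6}] r2c5 has the single candidate 6. So r2c5=6.
Step 15. [r5c5∈{2}] r5c5 has the single candidate 2 ⇒ r5c5=2.
Step 16. [r3c5∈{3}] only 3 remains possible at r3c5. So r3c5=3.
Step 17. [r1c2∈{3}] r1c2 is down to just 3 ⇒ r1c2=3.

Answer: 4 3 6 1 5 2 / 5 1 2 4 6 3 / 6 5 1 2 3 4 / 2 4 3 6 1 5 / 3 6 4 5 2 1 / 1 2 5 3 4 6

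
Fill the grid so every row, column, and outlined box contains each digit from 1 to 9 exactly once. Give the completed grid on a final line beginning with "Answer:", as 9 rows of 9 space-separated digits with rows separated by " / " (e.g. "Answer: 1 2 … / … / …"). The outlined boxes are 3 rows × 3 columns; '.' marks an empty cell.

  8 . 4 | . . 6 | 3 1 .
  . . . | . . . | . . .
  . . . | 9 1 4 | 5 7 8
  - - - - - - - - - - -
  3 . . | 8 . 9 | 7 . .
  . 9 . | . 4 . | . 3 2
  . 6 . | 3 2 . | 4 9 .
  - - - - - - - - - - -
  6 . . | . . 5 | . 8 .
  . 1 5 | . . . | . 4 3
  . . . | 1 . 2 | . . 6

Step 1. [r3c1∈{2}] nothing but 2 survives at r3c1, so r3c1=2.
Step 2. [r9c7∈{9}] r9c7 is down to just 9, so r9c7=9.
Step 3. [r2c6∈{3,7,8}] in col 6, 3 fits only at r2c6. So r2c6=3.
Step 4. [r7c9∈{1,7}] across col 9, 7 lands solely at r7c9. So r7c9=7.
Step 5. [r9c2∈{3,4,7,8}] col 2 places 8 nowhere but r9c2, so r9c2=8.
Step 6. [r6c3∈{1,7,8}] r6c3 is the only open cell in row 6 admitting 8. So r6c3=8.
Step 7. [r4c2∈{2,4,5}] in row 4, 4 fits only at r4c2, so r4c2=4.
Step 8. [r2c5∈{5,7,8}] 8 has one home in row 2: r2c5. So r2c5=8.
Step 9. [r1c4∈{2,5,7}] 2 has one home in row 1: r1c4. So r1c4=2.
Step 10. [r7c2∈{2,3}] r7c2 is the only open cell in col 2 admitting 2, so r7c2=2.
Step 11. [r2c8∈{2,6}] 2 has one home in col 8: r2c8. So r2c8=2.
Step 12. [r4c8∈{5,6}] 6 has one home in col 8: r4c8. So r4c8=6.
Step 13. [r5c4∈{5,6,7}] row 5 places 6 nowhere but r5c4 ⇒ r5c4=6.
Step 14. [r8c4∈{7}] r8c4's peers cover all but 7, so r8c4=7.
Step 15. [r5c1∈{1,5,7}] across row 5, 5 lands solely at r5c1, so r5c1=5.
Step 16. [r8c1∈{9}] r8c1 has the single candidate 9. So r8c1=9.
Step 17. [r2c3∈{1,6,7,9}] r2c3 is the only open cell in col 3 admitting 9, so r2c3=9.
Step 18. [r7c3∈{3}] only 3 remains possible at r7c3. So r7c3=3.
Step 19. [r9c3∈{7}] nothing but 7 survives at r9c3. So r9c3=7.
Step 20. [r5c3∈{1}] only 1 remains possible at r5c3. So r5c3=1.
Step 21. [r6c9∈{1,5}] row 6 places 5 nowhere but r6c9. So r6c9=5.
Step 22. [r1c5∈{5,7}] col 5 places 7 nowhere but r1c5. So r1c5=7.
Step 23. [r6c1∈{7}] r6c1 is down to just 7 ⇒ r6c1=7.
Step 24. [r1c2∈{5}] r1c2 has the single candidate 5, so r1c2=5.
Step 25. [r8c7∈{2}] r8c7 is down to just 2, so r8c7=2.
Step 26. [r2c2∈{7}] r2c2's peers cover all but 7. So r2c2=7.
Step 27. [r1c9∈{9}] r1c9's peers cover all but 9, so r1c9=9.
Step 28. [r9c5∈{3}] nothing but 3 survives at r9c5 ⇒ r9c5=3.
Step 29. [r7c4∈{4}] only 4 remains possible at r7c4 ⇒ r7c4=4.
Step 30. [r5c7∈{8}] only 8 remains possible at r5c7 ⇒ r5c7=8.
Step 31. [r2c4∈{5}] only 5 remains possible at r2c4, so r2c4=5.
Step 32. [r3c3∈{6}] r3c3 has the single candidate 6, so r3c3=6.
Step 33. [r8c6∈{8}] r8c6 is down to just 8 ⇒ r8c6=8.
Step 34. [r6c6∈{1}] r6c6's peers cover all but 1. So r6c6=1.
Step 35. [r8c5∈{6}] r8c5 is down to just 6 ⇒ r8c5=6.
Step 36. [r9c1∈{4}] only 4 remains possible at r9c1 ⇒ r9c1=4.
Step 37. [r2c9∈{4}] r2c9's peers cover all but 4 ⇒ r2c9=4.
Step 38. [r2c7∈{6}] nothing but 6 survives at r2c7. So r2c7=6.
Step 39. [r7c7∈{1}] nothing but 1 survives at r7c7 ⇒ r7c7=1.
Step 40. [r7c5∈{9}] r7c5's peers cover all but 9 ⇒ r7c5=9.
Step 41. [r4c5∈{5}] r4c5's peers cover all but 5. So r4c5=5.
Step 42. [r9c8∈{5}] r9c8's peers cover all but 5. So r9c8=5.
Step 43. [r4c9∈{1}] nothing but 1 survives at r4c9. So r4c9=1.
Step 44. [r2c1∈{1}] r2c1's peers cover all but 1, so r2c1=1.
Step 45. [r3c2∈{3}] r3c2 is down to just 3. So r3c2=3.
Step 46. [r5c6∈{7}] r5c6 has the single candidate 7 ⇒ r5c6=7.
Step 47. [r4c3∈{2}] r4c3 has the single candidate 2. So r4c3=2.

Answer: 8 5 4 2 7 6 3 1 9 / 1 7 9 5 8 3 6 2 4 / 2 3 6 9 1 4 5 7 8 / 3 4 2 8 5 9 7 6 1 / 5 9 1 6 4 7 8 3 2 / 7 6 8 3 2 1 4 9 5 / 6 2 3 4 9 5 1 8 7 / 9 1 5 7 6 8 2 4 3 / 4 8 7 1 3 2 9 5 6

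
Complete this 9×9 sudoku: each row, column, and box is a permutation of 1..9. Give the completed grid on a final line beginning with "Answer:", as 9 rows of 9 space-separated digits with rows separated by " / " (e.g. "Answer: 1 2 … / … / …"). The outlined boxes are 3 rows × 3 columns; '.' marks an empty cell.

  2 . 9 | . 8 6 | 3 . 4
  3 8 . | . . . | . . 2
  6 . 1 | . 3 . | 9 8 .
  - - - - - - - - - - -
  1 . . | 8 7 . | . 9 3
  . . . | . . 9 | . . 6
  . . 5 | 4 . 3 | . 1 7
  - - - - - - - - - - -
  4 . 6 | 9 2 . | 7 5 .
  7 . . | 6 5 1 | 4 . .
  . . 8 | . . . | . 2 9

Step 1. [r1c4∈{1,5,7}] 1 has one home in row 1: r1c4, so r1c4=1.
Step 2. [r7c2∈{1,3}] r7c2 is the only open cell in row 7 admitting 3, so r7c2=3.
Step 3. [r3c9∈{5}] only 5 remains possible at r3c9 ⇒ r3c9=5.
Step 4. [r4c2∈{2,4,6}] r4c2 is the only open cell in row 4 admitting 6, so r4c2=6.
Step 5. [r4c3∈{2,4}] across row 4, 4 lands solely at r4c3. So r4c3=4.
Step 6. [r2c3∈{7}] r2c3's peers cover all but 7, so r2c3=7.
Step 7. [r8c2∈{2,9}] across row 8, 9 lands solely at r8c2. So r8c2=9.
Step 8. [r6c2∈{2}] r6c2 has the single candidate 2, so r6c2=2.
Step 9. [r9c2∈{1,5}] col 2 places 1 nowhere but r9c2 ⇒ r9c2=1.
Step 10. [r2c4∈{5}] only 5 remains possible at r2c4, so r2c4=5.
Step 11. [r2c6∈{4}] r2c6 is down to just 4. So r2c6=4.
Step 12. [r5c4∈{2}] r5c4 is down to just 2 ⇒ r5c4=2.
Step 13. [r5c7∈{5,8}] across row 5, 5 lands solely at r5c7, so r5c7=5.
Step 14. [r3c4∈{7}] nothing but 7 survives at r3c4, so r3c4=7.
Step 15. [r7c9∈{1,8}] across row 7, 1 lands solely at r7c9 ⇒ r7c9=1.
Step 16. [r9c7∈{6}] nothing but 6 survives at r9c7 ⇒ r9c7=6.
Step 17. [r6c1∈{8,9}] r6c1 is the only open cell in row 6 admitting 9. So r6c1=9.
Step 18. [r2c8∈{6}] r2c8's peers cover all but 6 ⇒ r2c8=6.
Step 19. [r7c6∈{8}] r7c6's peers cover all but 8. So r7c6=8.
Step 20. [r6c5∈{6}] r6c5 has the single candidate 6. So r6c5=6.
Step 21. [r3c2∈{4}] nothing but 4 survives at r3c2. So r3c2=4.
Step 22. [r5c3∈{3}] r5c3 is down to just 3 ⇒ r5c3=3.
Step 23. [r5c5∈{1}] r5c5 is down to just 1 ⇒ r5c5=1.
Step 24. [r8c8∈{3}] only 3 remains possible at r8c8. So r8c8=3.
Step 25. [r9c4∈{3}] r9c4's peers cover all but 3 ⇒ r9c4=3.
Step 26. [r2c7∈{1}] nothing but 1 survives at r2c7. So r2c7=1.
Step 27. [r8c9∈{8}] r8c9 is down to just 8 ⇒ r8c9=8.
Step 28. [r8c3∈{2}] r8c3 is down to just 2, so r8c3=2.
Step 29. [r2c5∈{9}] nothing but 9 survives at r2c5. So r2c5=9.
Step 30. [r4c6∈{5}] r4c6 has the single candidate 5. So r4c6=5.
Step 31. [r5c2∈{7}] r5c2 is down to just 7 ⇒ r5c2=7.
Step 32. [r4c7∈{2}] r4c7 is down to just 2 ⇒ r4c7=2.
Step 33. [r5c8∈{4}] r5c8 is down to just 4 ⇒ r5c8=4.
Step 34. [r3c6∈{2}] only 2 remains possible at r3c6 ⇒ r3c6=2.
Step 35. [r1c2∈{5}] only 5 remains possible at r1c2 ⇒ r1c2=5.
Step 36. [r9c1∈{5}] nothing but 5 survives at r9c1. So r9c1=5.
Step 37. [r9c5∈{4}] nothing but 4 survives at r9c5 ⇒ r9c5=4.
Step 38. [r9c6∈{7}] r9c6's peers cover all but 7 ⇒ r9c6=7.
Step 39. [r1c8∈{7}] only 7 remains possible at r1c8. So r1c8=7.
Step 40. [r6c7∈{8}] r6c7 has the single candidate 8, so r6c7=8.
Step 41. [r5c1∈{8}] r5c1 is down to just 8 ⇒ r5c1=8.

Answer: 2 5 9 1 8 6 3 7 4 / 3 8 7 5 9 4 1 6 2 / 6 4 1 7 3 2 9 8 5 / 1 6 4 8 7 5 2 9 3 / 8 7 3 2 1 9 5 4 6 / 9 2 5 4 6 3 8 1 7 / 4 3 6 9 2 8 7 5 1 / 7 9 2 6 5 1 4 3 8 / 5 1 8 3 4 7 6 2 9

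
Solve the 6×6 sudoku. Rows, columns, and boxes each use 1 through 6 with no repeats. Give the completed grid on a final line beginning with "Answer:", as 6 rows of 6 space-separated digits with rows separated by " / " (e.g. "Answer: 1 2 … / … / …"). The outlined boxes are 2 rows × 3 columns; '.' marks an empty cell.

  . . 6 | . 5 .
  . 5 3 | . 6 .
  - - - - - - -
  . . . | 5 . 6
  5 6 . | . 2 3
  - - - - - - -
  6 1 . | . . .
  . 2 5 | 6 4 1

Step 1. [r1c2∈{4}] nothing but 4 survives at r1c2 ⇒ r1c2=4.
Step 2. [r3c1∈{1,2,3,4}] col 1 places 4 nowhere but r3c1. So r3c1=4.
Step 3. [r1c6∈{2}] r1c6's peers cover all but 2, so r1c6=2.
Step 4. [r1c4∈{1,3}] r1c4 is the only open cell in row 1 admitting 3 ⇒ r1c4=3.
Step 5. [r2c4∈{1,4}] 1 has one home in box 2: r2c4, so r2c4=1.
Step 6. [r3c3∈{1,2}] across row 3, 2 lands solely at r3c3. So r3c3=2.
Step 7. [r4c4∈{4}] r4c4 is down to just 4 ⇒ r4c4=4.
Step 8. [r5c5∈{3}] nothing but 3 survives at r5c5. So r5c5=3.
Step 9. [r5c6∈{5}] r5c6 has the single candidate 5. So r5c6=5.
Step 10. [r5c4∈{2}] r5c4 is down to just 2 ⇒ r5c4=2.
Step 11. [r5c3∈{4}] r5c3 has the single candidate 4, so r5c3=4.
Step 12. [r2c6∈{4}] only 4 remains possible at r2c6 ⇒ r2c6=4.
Step 13. [r1c1∈{1}] r1c1 is down to just 1 ⇒ r1c1=1.
Step 14. [r3c2∈{3}] only 3 remains possible at r3c2, so r3c2=3.
Step 15. [r6c1∈{3}] r6c1 has the single candidate 3 ⇒ r6c1=3.
Step 16. [r2c1∈{2}] r2c1 has the single candidate 2. So r2c1=2.
Step 17. [r4c3∈{1}] r4c3's peers cover all but 1 ⇒ r4c3=1.
Step 18. [r3c5∈{1}] only 1 remains possible at r3c5 ⇒ r3c5=1.

Answer: 1 4 6 3 5 2 / 2 5 3 1 6 4 / 4 3 2 5 1 6 / 5 6 1 4 2 3 / 6 1 4 2 3 5 / 3 2 5 6 4 1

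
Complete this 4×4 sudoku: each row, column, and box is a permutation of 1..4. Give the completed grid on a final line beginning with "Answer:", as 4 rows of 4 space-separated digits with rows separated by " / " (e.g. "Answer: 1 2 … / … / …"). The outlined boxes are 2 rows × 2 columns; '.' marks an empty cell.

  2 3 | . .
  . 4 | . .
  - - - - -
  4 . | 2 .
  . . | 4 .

Step 1. [r1c3∈{1}] nothing but 1 survives at r1c3 ⇒ r1c3=1.
Step 2. [r3c2∈{1}] r3c2 is down to just 1 ⇒ r3c2=1.
Step 3. [r3c4∈{3}] r3c4 is down to just 3. So r3c4=3.
Step 4. [r4c2∈{2}] nothing but 2 survives at r4c2, so r4c2=2.
Step 5. [r4c4∈{1}] only 1 remains possible at r4c4, so r4c4=1.
Step 6. [r1c4∈{4}] r1c4's peers cover all but 4. So r1c4=4.
Step 7. [r4c1∈{3}] only 3 remains possible at r4c1. So r4c1=3.
Step 8. [r2c4∈{2}] r2c4 is down to just 2 ⇒ r2c4=2.
Step 9. [r2c3∈{3}] r2c3 has the single candidate 3. So r2c3=3.
Step 10. [r2c1∈{1}] r2c1 is down to just 1, so r2c1=1.

Answer: 2 3 1 4 / 1 4 3 2 / 4 1 2 3 / 3 2 4 1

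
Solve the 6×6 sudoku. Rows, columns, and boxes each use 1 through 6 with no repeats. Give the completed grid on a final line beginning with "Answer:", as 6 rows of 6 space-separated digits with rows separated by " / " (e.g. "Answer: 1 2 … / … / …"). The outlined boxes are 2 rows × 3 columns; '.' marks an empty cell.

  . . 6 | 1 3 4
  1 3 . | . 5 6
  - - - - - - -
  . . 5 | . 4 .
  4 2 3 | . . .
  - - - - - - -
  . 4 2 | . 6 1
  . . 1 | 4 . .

Step 1. [r3c1∈{6}] r3c1's peers cover all but 6 ⇒ r3c1=6.
Step 2. [r4c6∈{5}] r4c6 has the single candidate 5. So r4c6=5.
Step 3. [r1c2∈{5}] r1c2 is down to just 5 ⇒ r1c2=5.
Step 4. [r6c1∈{3,5}] across row 6, 5 lands solely at r6c1. So r6c1=5.
Step 5. [r6c6∈{2,3}] in row 6, 3 fits only at r6c6. So r6c6=3.
Step 6. [r3c4∈{2,3}] in row 3, 3 fits only at r3c4. So r3c4=3.
Step 7. [r2c4∈{2}] r2c4 has the single candidate 2 ⇒ r2c4=2.
Step 8. [r5c1∈{3}] r5c1's peers cover all but 3, so r5c1=3.
Step 9. [r3c2∈{1}] r3c2 has the single candidate 1 ⇒ r3c2=1.
Step 10. [r1c1∈{2}] r1c1 is down to just 2 ⇒ r1c1=2.
Step 11. [r4c4∈{6}] nothing but 6 survives at r4c4. So r4c4=6.
Step 12. [r6c5∈{2}] only 2 remains possible at r6c5, so r6c5=2.
Step 13. [r6c2∈{6}] r6c2 has the single candidate 6, so r6c2=6.
Step 14. [r5c4∈{5}] r5c4 has the single candidate 5, so r5c4=5.
Step 15. [r4c5∈{1}] only 1 remains possible at r4c5 ⇒ r4c5=1.
Step 16. [r3c6∈{2}] r3c6 is down to just 2. So r3c6=2.
Step 17. [r2c3∈{4}] r2c3 is down to just 4, so r2c3=4.

Answer: 2 5 6 1 3 4 / 1 3 4 2 5 6 / 6 1 5 3 4 2 / 4 2 3 6 1 5 / 3 4 2 5 6 1 / 5 6 1 4 2 3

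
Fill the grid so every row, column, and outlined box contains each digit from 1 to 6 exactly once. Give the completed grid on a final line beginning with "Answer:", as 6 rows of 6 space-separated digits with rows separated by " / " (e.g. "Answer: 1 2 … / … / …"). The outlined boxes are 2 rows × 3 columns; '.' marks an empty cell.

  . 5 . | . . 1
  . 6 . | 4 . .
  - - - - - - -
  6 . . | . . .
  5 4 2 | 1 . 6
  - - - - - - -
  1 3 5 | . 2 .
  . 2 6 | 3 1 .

Step 1. [r3c3∈{1,3}] across box 3, 3 lands solely at r3c3, so r3c3=3.
Step 2. [r2c6∈{2,3,5}] 3 has one home in col 6: r2c6, so r2c6=3.
Step 3. [r3c4∈{2,5}] in col 4, 5 fits only at r3c4 ⇒ r3c4=5.
Step 4. [r1c1∈{2,3,4}] r1c1 is the only open cell in row 1 admitting 3. So r1c1=3.
Step 5. [r5c6∈{4}] nothing but 4 survives at r5c6 ⇒ r5c6=4.
Step 6. [r5c4∈{6}] r5c4's peers cover all but 6 ⇒ r5c4=6.
Step 7. [r1c5∈{6}] r1c5 is down to just 6. So r1c5=6.
Step 8. [r2c5∈{5}] nothing but 5 survives at r2c5. So r2c5=5.
Step 9. [r3c2∈{1}] r3c2's peers cover all but 1. So r3c2=1.
Step 10. [r6c1∈{4}] only 4 remains possible at r6c1, so r6c1=4.
Step 11. [r1c4∈{2}] r1c4 is down to just 2, so r1c4=2.
Step 12. [r2c1∈{2}] nothing but 2 survives at r2c1 ⇒ r2c1=2.
Step 13. [r3c5∈{4}] r3c5 has the single candidate 4, so r3c5=4.
Step 14. [r4c5∈{3}] only 3 remains possible at r4c5. So r4c5=3.
Step 15. [r2c3∈{1}] r2c3's peers cover all but 1, so r2c3=1.
Step 16. [r1c3∈{4}] r1c3 has the single candidate 4 ⇒ r1c3=4.
Step 17. [r6c6∈{5}] r6c6 has the single candidate 5. So r6c6=5.
Step 18. [r3c6∈{2}] nothing but 2 survives at r3c6. So r3c6=2.

Answer: 3 5 4 2 6 1 / 2 6 1 4 5 3 / 6 1 3 5 4 2 / 5 4 2 1 3 6 / 1 3 5 6 2 4 / 4 2 6 3 1 5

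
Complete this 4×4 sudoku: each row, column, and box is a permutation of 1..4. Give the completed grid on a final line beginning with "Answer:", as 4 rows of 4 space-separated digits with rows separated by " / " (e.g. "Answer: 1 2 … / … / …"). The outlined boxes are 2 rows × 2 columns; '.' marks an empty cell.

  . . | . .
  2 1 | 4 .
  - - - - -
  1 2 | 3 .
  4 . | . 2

Step 1. [r1c1∈{3}] only 3 remains possible at r1c1 ⇒ r1c1=3.
Step 2. [r1c3∈{1,2}] across row 1, 2 lands solely at r1c3. So r1c3=2.
Step 3. [r3c4∈{4}] nothing but 4 survives at r3c4, so r3c4=4.
Step 4. [r1c4∈{1}] nothing but 1 survives at r1c4. So r1c4=1.
Step 5. [r1c2∈{4}] r1c2 has the single candidate 4, so r1c2=4.
Step 6. [r4c2∈{3}] nothing but 3 survives at r4c2 ⇒ r4c2=3.
Step 7. [r4c3∈{1}] r4c3 is down to just 1 ⇒ r4c3=1.
Step 8. [r2c4∈{3}] only 3 remains possible at r2c4. So r2c4=3.

Answer: 3 4 2 1 / 2 1 4 3 / 1 2 3 4 / 4 3 1 2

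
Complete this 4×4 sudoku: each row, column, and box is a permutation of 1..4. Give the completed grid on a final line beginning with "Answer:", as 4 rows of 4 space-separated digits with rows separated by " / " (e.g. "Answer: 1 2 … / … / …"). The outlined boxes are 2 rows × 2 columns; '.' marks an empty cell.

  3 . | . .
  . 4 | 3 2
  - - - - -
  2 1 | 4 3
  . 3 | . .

Step 1. [r4c4∈{1}] only 1 remains possible at r4c4 ⇒ r4c4=1.
Step 2. [r2c1∈{1}] r2c1's peers cover all but 1 ⇒ r2c1=1.
Step 3. [r1c4∈{4}] nothing but 4 survives at r1c4, so r1c4=4.
Step 4. [r4c1∈{4}] only 4 remains possible at r4c1 ⇒ r4c1=4.
Step 5. [r1c3∈{1}] only 1 remains possible at r1c3, so r1c3=1.
Step 6. [r1c2∈{2}] r1c2 is down to just 2 ⇒ r1c2=2.
Step 7. [r4c3∈{2}] only 2 remains possible at r4c3 ⇒ r4c3=2.

Answer: 3 2 1 4 / 1 4 3 2 / 2 1 4 3 / 4 3 2 1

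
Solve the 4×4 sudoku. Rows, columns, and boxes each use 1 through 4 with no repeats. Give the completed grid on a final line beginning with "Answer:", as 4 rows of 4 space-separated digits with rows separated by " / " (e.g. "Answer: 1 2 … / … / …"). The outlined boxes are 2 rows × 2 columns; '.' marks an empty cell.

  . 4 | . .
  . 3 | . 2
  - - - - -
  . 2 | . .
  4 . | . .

Step 1. [r2c1∈{1}] r2c1 is down to just 1, so r2c1=1.
Step 2. [r3c4∈{1,3,4}] in col 4, 4 fits only at r3c4 ⇒ r3c4=4.
Step 3. [r3c3∈{1,3}] r3c3 is the only open cell in row 3 admitting 1. So r3c3=1.
Step 4. [r4c4∈{3}] r4c4's peers cover all but 3, so r4c4=3.
Step 5. [r1c1∈{2}] r1c1 has the single candidate 2, so r1c1=2.
Step 6. [r2c3∈{4}] only 4 remains possible at r2c3 ⇒ r2c3=4.
Step 7. [r1c4∈{1}] only 1 remains possible at r1c4. So r1c4=1.
Step 8. [r4c2∈{1}] r4c2 is down to just 1. So r4c2=1.
Step 9. [r1c3∈{3}] r1c3's peers cover all but 3, so r1c3=3.
Step 10. [r3c1∈{3}] nothing but 3 survives at r3c1. So r3c1=3.
Step 11. [r4c3∈{2}] r4c3 has the single candidate 2, so r4c3=2.

Answer: 2 4 3 1 / 1 3 4 2 / 3 2 1 4 / 4 1 2 3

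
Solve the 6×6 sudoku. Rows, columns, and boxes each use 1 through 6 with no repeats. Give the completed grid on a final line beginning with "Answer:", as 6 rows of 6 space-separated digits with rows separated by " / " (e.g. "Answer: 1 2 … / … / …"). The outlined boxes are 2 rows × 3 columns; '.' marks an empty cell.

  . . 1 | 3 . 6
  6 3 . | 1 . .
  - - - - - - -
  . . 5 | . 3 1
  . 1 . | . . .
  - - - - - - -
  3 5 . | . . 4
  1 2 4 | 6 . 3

Step 1. [r4c4∈{2,4,5}] r4c4 is the only open cell in col 4 admitting 5 ⇒ r4c4=5.
Step 2. [r4c6∈{2}] r4c6 is down to just 2 ⇒ r4c6=2.
Step 3. [r2c5∈{2,4,5}] 4 has one home in row 2: r2c5. So r2c5=4.
Step 4. [r1c1∈{2,4,5}] r1c1 is the only open cell in col 1 admitting 5. So r1c1=5.
Step 5. [r3c2∈{4,6}] 6 has one home in row 3: r3c2, so r3c2=6.
Step 6. [r5c5∈{1,2}] across row 5, 1 lands solely at r5c5 ⇒ r5c5=1.
Step 7. [r3c4∈{4}] only 4 remains possible at r3c4. So r3c4=4.
Step 8. [r4c5∈{6}] only 6 remains possible at r4c5 ⇒ r4c5=6.
Step 9. [r1c2∈{4}] r1c2 is down to just 4. So r1c2=4.
Step 10. [r2c3∈{2}] r2c3 has the single candidate 2. So r2c3=2.
Step 11. [r1c5∈{2}] r1c5 is down to just 2 ⇒ r1c5=2.
Step 12. [r5c3∈{6}] r5c3 has the single candidate 6, so r5c3=6.
Step 13. [r6c5∈{5}] r6c5's peers cover all but 5. So r6c5=5.
Step 14. [r5c4∈{2}] only 2 remains possible at r5c4 ⇒ r5c4=2.
Step 15. [r4c3∈{3}] r4c3's peers cover all but 3 ⇒ r4c3=3.
Step 16. [r3c1∈{2}] only 2 remains possible at r3c1, so r3c1=2.
Step 17. [r2c6∈{5}] only 5 remains possible at r2c6 ⇒ r2c6=5.
Step 18. [r4c1∈{4}] r4c1 is down to just 4, so r4c1=4.

Answer: 5 4 1 3 2 6 / 6 3 2 1 4 5 / 2 6 5 4 3 1 / 4 1 3 5 6 2 / 3 5 6 2 1 4 / 1 2 4 6 5 3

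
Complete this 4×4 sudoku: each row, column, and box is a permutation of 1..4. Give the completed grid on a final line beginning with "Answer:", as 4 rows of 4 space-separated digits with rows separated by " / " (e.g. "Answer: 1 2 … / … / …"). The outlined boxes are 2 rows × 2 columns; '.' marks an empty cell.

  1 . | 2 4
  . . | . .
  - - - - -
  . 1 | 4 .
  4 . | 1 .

Step 1. [r2c3∈{3}] r2c3 has the single candidate 3 ⇒ r2c3=3.
Step 2. [r3c1∈{2,3}] col 1 places 3 nowhere but r3c1. So r3c1=3.
Step 3. [r4c2∈{2}] only 2 remains possible at r4c2 ⇒ r4c2=2.
Step 4. [r1c2∈{3}] r1c2 has the single candidate 3, so r1c2=3.
Step 5. [r2c2∈{4}] r2c2's peers cover all but 4 ⇒ r2c2=4.
Step 6. [r4c4∈{3}] r4c4 is down to just 3, so r4c4=3.
Step 7. [r2c4∈{1}] nothing but 1 survives at r2c4 ⇒ r2c4=1.
Step 8. [r3c4∈{2}] r3c4 is down to just 2 ⇒ r3c4=2.
Step 9. [r2c1∈{2}] r2c1's peers cover all but 2 ⇒ r2c1=2.

Answer: 1 3 2 4 / 2 4 3 1 / 3 1 4 2 / 4 2 1 3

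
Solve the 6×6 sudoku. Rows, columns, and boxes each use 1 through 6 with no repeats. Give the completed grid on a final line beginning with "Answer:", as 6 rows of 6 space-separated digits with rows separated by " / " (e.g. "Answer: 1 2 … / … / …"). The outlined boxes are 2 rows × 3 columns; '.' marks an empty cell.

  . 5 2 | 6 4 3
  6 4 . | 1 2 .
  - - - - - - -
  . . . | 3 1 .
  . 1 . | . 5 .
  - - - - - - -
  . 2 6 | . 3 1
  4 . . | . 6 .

Step 1. [r5c1∈{5}] r5c1's peers cover all but 5, so r5c1=5.
Step 2. [r4c6∈{2,4,6}] 6 has one home in row 4: r4c6 ⇒ r4c6=6.
Step 3. [r3c6∈{2,4}] in col 6, 4 fits only at r3c6 ⇒ r3c6=4.
Step 4. [r6c4∈{2,5}] 5 has one home in col 4: r6c4, so r6c4=5.
Step 5. [r2c3∈{3}] r2c3 has the single candidate 3, so r2c3=3.
Step 6. [r3c1∈{2}] r3c1's peers cover all but 2. So r3c1=2.
Step 7. [r3c2∈{6}] r3c2 has the single candidate 6, so r3c2=6.
Step 8. [r1c1∈{1}] r1c1 is down to just 1 ⇒ r1c1=1.
Step 9. [r6c3∈{1}] nothing but 1 survives at r6c3. So r6c3=1.
Step 10. [r2c6∈{5}] r2c6 has the single candidate 5, so r2c6=5.
Step 11. [r5c4∈{4}] r5c4 is down to just 4, so r5c4=4.
Step 12. [r3c3∈{5}] r3c3 has the single candidate 5, so r3c3=5.
Step 13. [r4c1∈{3}] r4c1 is down to just 3, so r4c1=3.
Step 14. [r4c4∈{2}] r4c4 is down to just 2 ⇒ r4c4=2.
Step 15. [r6c2∈{3}] nothing but 3 survives at r6c2, so r6c2=3.
Step 16. [r6c6∈{2}] r6c6's peers cover all but 2, so r6c6=2.
Step 17. [r4c3∈{4}] only 4 remains possible at r4c3. So r4c3=4.

Answer: 1 5 2 6 4 3 / 6 4 3 1 2 5 / 2 6 5 3 1 4 / 3 1 4 2 5 6 / 5 2 6 4 3 1 / 4 3 1 5 6 2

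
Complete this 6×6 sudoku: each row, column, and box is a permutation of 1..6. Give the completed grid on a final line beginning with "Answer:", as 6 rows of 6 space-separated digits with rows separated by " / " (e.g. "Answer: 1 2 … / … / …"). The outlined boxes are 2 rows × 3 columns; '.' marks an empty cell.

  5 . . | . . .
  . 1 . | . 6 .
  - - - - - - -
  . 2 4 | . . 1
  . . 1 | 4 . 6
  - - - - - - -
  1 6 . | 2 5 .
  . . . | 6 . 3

Step 1. [r4c1∈{3}] r4c1 is down to just 3 ⇒ r4c1=3.
Step 2. [r1c2∈{3,4}] 3 has one home in col 2: r1c2, so r1c2=3.
Step 3. [r2c3∈{2}] nothing but 2 survives at r2c3. So r2c3=2.
Step 4. [r6c2∈{4,5}] 4 has one home in col 2: r6c2 ⇒ r6c2=4.
Step 5. [r1c5∈{1,2,4}] r1c5 is the only open cell in col 5 admitting 4, so r1c5=4.
Step 6. [r3c4∈{3,5}] r3c4 is the only open cell in row 3 admitting 5 ⇒ r3c4=5.
Step 7. [r6c1∈{2}] r6c1 is down to just 2. So r6c1=2.
Step 8. [r5c6∈{4}] only 4 remains possible at r5c6. So r5c6=4.
Step 9. [r1c4∈{1}] r1c4's peers cover all but 1 ⇒ r1c4=1.
Step 10. [r1c6∈{2}] r1c6 has the single candidate 2, so r1c6=2.
Step 11. [r4c2∈{5}] r4c2 is down to just 5. So r4c2=5.
Step 12. [r6c5∈{1}] nothing but 1 survives at r6c5, so r6c5=1.
Step 13. [r3c5∈{3}] r3c5's peers cover all but 3. So r3c5=3.
Step 14. [r3c1∈{6}] nothing but 6 survives at r3c1, so r3c1=6.
Step 15. [r4c5∈{2}] r4c5 has the single candidate 2, so r4c5=2.
Step 16. [r1c3∈{6}] nothing but 6 survives at r1c3 ⇒ r1c3=6.
Step 17. [r6c3∈{5}] r6c3's peers cover all but 5 ⇒ r6c3=5.
Step 18. [r2c6∈{5}] r2c6 is down to just 5 ⇒ r2c6=5.
Step 19. [r2c4∈{3}] r2c4 has the single candidate 3, so r2c4=3.
Step 20. [r2c1∈{4}] r2c1 is down to just 4. So r2c1=4.
Step 21. [r5c3∈{3}] r5c3 is down to just 3. So r5c3=3.

Answer: 5 3 6 1 4 2 / 4 1 2 3 6 5 / 6 2 4 5 3 1 / 3 5 1 4 2 6 / 1 6 3 2 5 4 / 2 4 5 6 1 3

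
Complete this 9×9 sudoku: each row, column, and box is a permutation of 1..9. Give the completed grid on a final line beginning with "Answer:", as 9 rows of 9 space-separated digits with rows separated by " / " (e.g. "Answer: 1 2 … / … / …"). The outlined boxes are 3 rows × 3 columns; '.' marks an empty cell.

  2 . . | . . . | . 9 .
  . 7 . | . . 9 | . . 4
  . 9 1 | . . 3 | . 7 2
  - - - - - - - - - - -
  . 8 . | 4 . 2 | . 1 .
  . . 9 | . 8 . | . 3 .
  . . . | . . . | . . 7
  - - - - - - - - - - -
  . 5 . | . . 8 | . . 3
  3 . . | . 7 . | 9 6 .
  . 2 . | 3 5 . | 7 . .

Step 1. [r6c3∈{2,3,4,5,6}] 2 has one home in col 3: r6c3 ⇒ r6c3=2.
Step 2. [r8c9∈{1,5,8}] in row 8, 5 fits only at r8c9 ⇒ r8c9=5.
Step 3. [r5c9∈{6}] r5c9 has the single candidate 6. So r5c9=6.
Step 4. [r4c7∈{5}] r4c7's peers cover all but 5, so r4c7=5.
Step 5. [r8c3∈{4,8}] 8 has one home in row 8: r8c3, so r8c3=8.
Step 6. [r8c4∈{1,2}] across row 8, 2 lands solely at r8c4. So r8c4=2.
Step 7. [r2c8∈{5,8}] across col 8, 5 lands solely at r2c8. So r2c8=5.
Step 8. [r1c3∈{3,4,5,6}] 5 has one home in col 3: r1c3. So r1c3=5.
Step 9. [r9c1∈{1,4,6,9}] row 9 places 9 nowhere but r9c1, so r9c1=9.
Step 10. [r3c4∈{5,6,8}] in row 3, 5 fits only at r3c4, so r3c4=5.
Step 11. [r2c5∈{1,2,6}] across row 2, 2 lands solely at r2c5 ⇒ r2c5=2.
Step 12. [r7c8∈{2,4}] in col 8, 2 fits only at r7c8, so r7c8=2.
Step 13. [r4c5∈{3,6,9}] 9 in row 6 is pinned to box 5, so r4c5≠9.
Step 14. [r1c2∈{3,4,6}] r5c2 and r8c2 in col 2 both hold exactly {1,4}; those values are spoken for ⇒ r1c2≠4.
Step 15. [r3c1∈{4,6,8}] 4 has one home in box 1: r3c1 ⇒ r3c1=4.
Step 16. [r3c5∈{6}] r3c5's peers cover all but 6 ⇒ r3c5=6.
Step 17. [r3c7∈{8}] r3c7's peers cover all but 8. So r3c7=8.
Step 18. [r1c9∈{1}] only 1 remains possible at r1c9, so r1c9=1.
Step 19. [r9c6∈{1,4,6}] r9c6 is the only open cell in row 9 admitting 1 ⇒ r9c6=1.
Step 20. [r6c5∈{1,3,9}] r6c5 is the only open cell in col 5 admitting 1. So r6c5=1.
Step 21. [r9c3∈{4,6}] row 9 places 6 nowhere but r9c3 ⇒ r9c3=6.
Step 22. [r7c3∈{4,7}] 4 has one home in col 3: r7c3 ⇒ r7c3=4.
Step 23. [r6c6∈{5,6}] across col 6, 6 lands solely at r6c6 ⇒ r6c6=6.
Step 24. [r6c2∈{3,4}] across row 6, 3 lands solely at r6c2. So r6c2=3.
Step 25. [r5c4∈{7}] only 7 remains possible at r5c4. So r5c4=7.
Step 26. [r6c7∈{4}] r6c7 has the single candidate 4, so r6c7=4.
Step 27. [r1c7∈{3,6}] across row 1, 3 lands solely at r1c7, so r1c7=3.
Step 28. [r2c1∈{6,8}] 8 has one home in col 1: r2c1 ⇒ r2c1=8.
Step 29. [r7c1∈{1,7}] 7 has one home in row 7: r7c1. So r7c1=7.
Step 30. [r5c1∈{1,5}] col 1 places 1 nowhere but r5c1. So r5c1=1.
Step 31. [r9c9∈{8}] r9c9 is down to just 8, so r9c9=8.
Step 32. [r1c6∈{4,7}] r1c6 is the only open cell in row 1 admitting 7. So r1c6=7.
Step 33. [r6c4∈{9}] nothing but 9 survives at r6c4, so r6c4=9.
Step 34. [r7c5∈{9}] nothing but 9 survives at r7c5 ⇒ r7c5=9.
Step 35. [r1c2∈{6}] r1c2's peers cover all but 6. So r1c2=6.
Step 36. [r7c7∈{1}] nothing but 1 survives at r7c7. So r7c7=1.
Step 37. [r4c5∈{3}] r4c5 is down to just 3 ⇒ r4c5=3.
Step 38. [r4c1∈{6}] r4c1's peers cover all but 6 ⇒ r4c1=6.
Step 39. [r5c7∈{2}] r5c7 is down to just 2, so r5c7=2.
Step 40. [r2c3∈{3}] r2c3 has the single candidate 3 ⇒ r2c3=3.
Step 41. [r8c2∈{1}] nothing but 1 survives at r8c2. So r8c2=1.
Step 42. [r8c6∈{4}] nothing but 4 survives at r8c6 ⇒ r8c6=4.
Step 43. [r1c4∈{8}] nothing but 8 survives at r1c4 ⇒ r1c4=8.
Step 44. [r6c1∈{5}] only 5 remains possible at r6c1. So r6c1=5.
Step 45. [r1c5∈{4}] r1c5's peers cover all but 4. So r1c5=4.
Step 46. [r5c6∈{5}] r5c6's peers cover all but 5, so r5c6=5.
Step 47. [r4c9∈{9}] only 9 remains possible at r4c9. So r4c9=9.
Step 48. [r7c4∈{6}] only 6 remains possible at r7c4, so r7c4=6.
Step 49. [r2c7∈{6}] only 6 remains possible at r2c7, so r2c7=6.
Step 50. [r9c8∈{4}] r9c8 is down to just 4 ⇒ r9c8=4.
Step 51. [r2c4∈{1}] r2c4 has the single candidate 1. So r2c4=1.
Step 52. [r5c2∈{4}] r5c2 is down to just 4. So r5c2=4.
Step 53. [r4c3∈{7}] nothing but 7 survives at r4c3. So r4c3=7.
Step 54. [r6c8∈{8}] r6c8's peers cover all but 8 ⇒ r6c8=8.

Answer: 2 6 5 8 4 7 3 9 1 / 8 7 3 1 2 9 6 5 4 / 4 9 1 5 6 3 8 7 2 / 6 8 7 4 3 2 5 1 9 / 1 4 9 7 8 5 2 3 6 / 5 3 2 9 1 6 4 8 7 / 7 5 4 6 9 8 1 2 3 / 3 1 8 2 7 4 9 6 5 / 9 2 6 3 5 1 7 4 8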